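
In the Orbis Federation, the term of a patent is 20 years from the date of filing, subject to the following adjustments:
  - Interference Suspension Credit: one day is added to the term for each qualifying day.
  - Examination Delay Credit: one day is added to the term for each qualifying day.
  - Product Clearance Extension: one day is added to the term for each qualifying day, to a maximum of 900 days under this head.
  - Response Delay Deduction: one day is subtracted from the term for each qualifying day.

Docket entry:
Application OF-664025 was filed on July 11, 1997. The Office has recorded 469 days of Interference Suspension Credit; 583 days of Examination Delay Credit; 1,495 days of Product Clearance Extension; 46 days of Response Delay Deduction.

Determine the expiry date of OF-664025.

2022-09-29

Base term: filing date + 20 years → 11 July 2017.
Interference Suspension Credit: +469 days → 23 October 2018.
Examination Delay Credit: +583 days → 28 May 2020.
Product Clearance Extension: 1495 days claimed exceeds the 900-day cap, so +900 days → 14 November 2022.
Response Delay Deduction: −46 days → 29 September 2022.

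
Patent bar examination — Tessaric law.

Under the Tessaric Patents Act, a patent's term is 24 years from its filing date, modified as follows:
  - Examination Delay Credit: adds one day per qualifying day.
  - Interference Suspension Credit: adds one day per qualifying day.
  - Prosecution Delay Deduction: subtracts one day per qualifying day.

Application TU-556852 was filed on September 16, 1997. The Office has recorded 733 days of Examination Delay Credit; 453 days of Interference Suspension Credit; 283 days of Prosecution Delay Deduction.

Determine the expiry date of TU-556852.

Base term: filing date + 24 years → 16 September 2021.
Examination Delay Credit: +733 days → 19 September 2023.
Interference Suspension Credit: +453 days → 15 December 2024.
Prosecution Delay Deduction: −283 days → 7 March 2024.

2024-03-07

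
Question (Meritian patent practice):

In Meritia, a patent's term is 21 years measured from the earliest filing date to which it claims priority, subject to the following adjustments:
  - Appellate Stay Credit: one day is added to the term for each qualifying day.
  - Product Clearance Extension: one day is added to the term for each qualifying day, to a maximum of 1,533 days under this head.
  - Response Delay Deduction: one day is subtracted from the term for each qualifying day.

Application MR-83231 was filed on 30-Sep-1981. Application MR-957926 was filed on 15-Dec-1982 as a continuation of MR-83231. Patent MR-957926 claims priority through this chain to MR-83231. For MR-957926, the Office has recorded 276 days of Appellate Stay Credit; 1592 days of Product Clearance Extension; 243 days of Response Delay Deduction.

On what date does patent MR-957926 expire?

Earliest priority filing: 30 September 1981.
Base term: 30 September 1981 + 21 years → 30 September 2002.
Appellate Stay Credit: +276 days → 3 July 2003.
Product Clearance Extension: 1592 days claimed exceeds the 1533-day cap, so +1533 days → 13 September 2007.
Response Delay Deduction: −243 days → 13 January 2007.

January 13, 2007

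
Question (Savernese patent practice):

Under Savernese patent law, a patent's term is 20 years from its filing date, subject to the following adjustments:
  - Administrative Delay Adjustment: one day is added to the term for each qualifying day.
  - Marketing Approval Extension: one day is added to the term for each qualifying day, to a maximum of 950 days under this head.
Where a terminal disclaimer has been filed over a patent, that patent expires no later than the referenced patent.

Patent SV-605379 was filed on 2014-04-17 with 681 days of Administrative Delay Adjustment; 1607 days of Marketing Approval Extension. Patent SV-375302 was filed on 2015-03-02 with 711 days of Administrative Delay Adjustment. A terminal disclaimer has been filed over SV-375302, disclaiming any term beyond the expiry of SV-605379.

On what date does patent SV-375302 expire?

February 10, 2037

Natural term of SV-375302:
  Base: filing + 20 years → 2 March 2035.
  Administrative Delay Adjustment: +711 days → 10 February 2037.
Expiry of referenced patent SV-605379:
  Base: filing + 20 years → 17 April 2034.
  Administrative Delay Adjustment: +681 days → 27 February 2036.
  Marketing Approval Extension: 1607 days claimed exceeds the 950-day cap, so +950 days → 4 October 2038.
Terminal disclaimer: SV-375302 expires on the earlier of 10 February 2037 and 4 October 2038.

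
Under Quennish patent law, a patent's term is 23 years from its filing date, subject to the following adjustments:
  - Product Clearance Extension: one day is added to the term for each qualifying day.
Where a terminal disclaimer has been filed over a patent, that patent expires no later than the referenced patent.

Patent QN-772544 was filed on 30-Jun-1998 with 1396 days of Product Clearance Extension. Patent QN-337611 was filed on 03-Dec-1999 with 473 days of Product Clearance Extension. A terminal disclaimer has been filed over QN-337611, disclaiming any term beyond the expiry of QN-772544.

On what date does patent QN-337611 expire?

2024-03-20

Natural term of QN-337611:
  Base: filing + 23 years → 3 December 2022.
  Product Clearance Extension: +473 days → 20 March 2024.
Expiry of referenced patent QN-772544:
  Base: filing + 23 years → 30 June 2021.
  Product Clearance Extension: +1396 days → 26 April 2025.
Terminal disclaimer: QN-337611 expires on the earlier of 20 March 2024 and 26 April 2025.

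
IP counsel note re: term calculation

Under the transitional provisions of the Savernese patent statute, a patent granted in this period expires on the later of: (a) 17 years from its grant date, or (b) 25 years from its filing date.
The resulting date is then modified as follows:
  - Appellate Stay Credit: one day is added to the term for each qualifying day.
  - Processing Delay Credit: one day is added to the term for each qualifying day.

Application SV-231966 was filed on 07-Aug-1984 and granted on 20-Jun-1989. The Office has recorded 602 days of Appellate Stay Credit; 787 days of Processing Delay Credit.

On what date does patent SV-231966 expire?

(a) grant + 17 years → 20 June 2006.
(b) filing + 25 years → 7 August 2009.
Later of the two: 7 August 2009.
Appellate Stay Credit: +602 days → 1 April 2011.
Processing Delay Credit: +787 days → 27 May 2013.

May 27, 2013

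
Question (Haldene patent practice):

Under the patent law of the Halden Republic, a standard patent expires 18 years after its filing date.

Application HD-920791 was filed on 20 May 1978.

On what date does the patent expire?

Filing date + 18 years → 20 May 1996.

May 20, 1996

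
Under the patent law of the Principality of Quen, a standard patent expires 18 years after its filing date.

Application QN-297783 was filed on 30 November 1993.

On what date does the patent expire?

2011-11-30

Filing date + 18 years → 30 November 2011.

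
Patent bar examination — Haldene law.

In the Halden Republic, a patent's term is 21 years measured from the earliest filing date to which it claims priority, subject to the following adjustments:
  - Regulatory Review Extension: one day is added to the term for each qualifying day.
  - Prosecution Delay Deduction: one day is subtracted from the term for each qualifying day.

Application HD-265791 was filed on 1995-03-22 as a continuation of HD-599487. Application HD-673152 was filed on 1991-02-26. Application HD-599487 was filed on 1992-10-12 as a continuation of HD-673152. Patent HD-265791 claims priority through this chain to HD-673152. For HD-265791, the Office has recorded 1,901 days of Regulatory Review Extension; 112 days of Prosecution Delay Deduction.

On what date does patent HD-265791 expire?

2017-01-19

Earliest priority filing: 26 February 1991.
Base term: 26 February 1991 + 21 years → 26 February 2012.
Regulatory Review Extension: +1901 days → 11 May 2017.
Prosecution Delay Deduction: −112 days → 19 January 2017.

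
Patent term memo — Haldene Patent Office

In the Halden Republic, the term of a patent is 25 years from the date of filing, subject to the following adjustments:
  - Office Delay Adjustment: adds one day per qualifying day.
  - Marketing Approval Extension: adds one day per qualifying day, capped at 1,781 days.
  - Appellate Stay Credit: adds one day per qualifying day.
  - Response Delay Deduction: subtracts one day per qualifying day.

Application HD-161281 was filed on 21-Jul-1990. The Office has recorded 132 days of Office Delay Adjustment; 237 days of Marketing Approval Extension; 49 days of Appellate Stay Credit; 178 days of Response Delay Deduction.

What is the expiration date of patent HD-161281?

2016-03-17

Base term: filing date + 25 years → 21 July 2015.
Office Delay Adjustment: +132 days → 30 November 2015.
Marketing Approval Extension: 237 days (within the 1781-day cap) → +237 days → 24 July 2016.
Appellate Stay Credit: +49 days → 11 September 2016.
Response Delay Deduction: −178 days → 17 March 2016.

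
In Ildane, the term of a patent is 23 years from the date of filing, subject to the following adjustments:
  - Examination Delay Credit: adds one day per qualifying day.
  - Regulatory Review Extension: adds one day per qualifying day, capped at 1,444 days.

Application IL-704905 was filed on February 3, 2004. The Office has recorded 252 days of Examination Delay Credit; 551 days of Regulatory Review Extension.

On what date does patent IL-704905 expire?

Base term: filing date + 23 years → 3 February 2027.
Examination Delay Credit: +252 days → 13 October 2027.
Regulatory Review Extension: 551 days (within the 1444-day cap) → +551 days → 16 April 2029.

2029-04-16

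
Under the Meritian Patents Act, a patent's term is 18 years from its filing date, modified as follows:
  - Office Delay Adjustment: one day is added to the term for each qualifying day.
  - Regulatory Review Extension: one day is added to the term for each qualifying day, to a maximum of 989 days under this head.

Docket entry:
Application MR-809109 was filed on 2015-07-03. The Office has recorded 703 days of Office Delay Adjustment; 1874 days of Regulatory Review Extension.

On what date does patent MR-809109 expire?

Base term: filing date + 18 years → 3 July 2033.
Office Delay Adjustment: +703 days → 6 June 2035.
Regulatory Review Extension: 1874 days claimed exceeds the 989-day cap, so +989 days → 19 February 2038.

February 19, 2038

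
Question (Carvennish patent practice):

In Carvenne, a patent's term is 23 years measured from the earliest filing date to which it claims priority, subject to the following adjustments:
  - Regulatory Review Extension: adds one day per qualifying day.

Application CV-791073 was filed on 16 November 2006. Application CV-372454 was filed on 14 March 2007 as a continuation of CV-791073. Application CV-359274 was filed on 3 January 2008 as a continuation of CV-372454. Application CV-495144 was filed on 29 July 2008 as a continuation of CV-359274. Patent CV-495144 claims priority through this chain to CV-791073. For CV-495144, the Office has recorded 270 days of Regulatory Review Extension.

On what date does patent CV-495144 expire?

2030-08-13

Earliest priority filing: 16 November 2006.
Base term: 16 November 2006 + 23 years → 16 November 2029.
Regulatory Review Extension: +270 days → 13 August 2030.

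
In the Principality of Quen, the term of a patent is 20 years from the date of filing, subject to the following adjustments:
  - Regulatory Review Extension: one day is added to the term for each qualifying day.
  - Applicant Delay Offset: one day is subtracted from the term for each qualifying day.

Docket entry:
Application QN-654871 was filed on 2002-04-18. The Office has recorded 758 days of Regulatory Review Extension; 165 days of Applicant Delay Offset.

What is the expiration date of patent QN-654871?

Base term: filing date + 20 years → 18 April 2022.
Regulatory Review Extension: +758 days → 15 May 2024.
Applicant Delay Offset: −165 days → 2 December 2023.

December 2, 2023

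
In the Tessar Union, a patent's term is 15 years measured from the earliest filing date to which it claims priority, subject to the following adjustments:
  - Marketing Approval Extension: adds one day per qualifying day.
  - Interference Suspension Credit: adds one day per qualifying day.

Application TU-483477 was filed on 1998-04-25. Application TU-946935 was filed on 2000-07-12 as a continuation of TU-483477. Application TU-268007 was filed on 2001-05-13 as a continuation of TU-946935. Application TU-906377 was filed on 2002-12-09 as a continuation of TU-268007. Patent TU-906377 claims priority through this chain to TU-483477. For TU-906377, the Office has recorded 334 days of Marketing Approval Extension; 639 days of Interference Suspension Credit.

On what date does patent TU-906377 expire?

Earliest priority filing: 25 April 1998.
Base term: 25 April 1998 + 15 years → 25 April 2013.
Marketing Approval Extension: +334 days → 25 March 2014.
Interference Suspension Credit: +639 days → 24 December 2015.

2015-12-24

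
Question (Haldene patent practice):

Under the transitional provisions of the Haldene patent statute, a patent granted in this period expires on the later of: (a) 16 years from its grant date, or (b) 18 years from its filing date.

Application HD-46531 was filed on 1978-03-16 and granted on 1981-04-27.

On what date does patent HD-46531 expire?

(a) grant + 16 years → 27 April 1997.
(b) filing + 18 years → 16 March 1996.
Later of the two: 27 April 1997.

April 27, 1997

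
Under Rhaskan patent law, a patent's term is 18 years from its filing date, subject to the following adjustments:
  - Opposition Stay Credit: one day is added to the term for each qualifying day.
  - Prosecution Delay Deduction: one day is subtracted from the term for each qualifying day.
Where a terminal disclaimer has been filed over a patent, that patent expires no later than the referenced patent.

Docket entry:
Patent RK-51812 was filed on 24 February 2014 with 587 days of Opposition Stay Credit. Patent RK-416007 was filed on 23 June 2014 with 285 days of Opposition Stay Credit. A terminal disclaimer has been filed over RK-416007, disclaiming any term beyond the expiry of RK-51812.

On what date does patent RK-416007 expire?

Natural term of RK-416007:
  Base: filing + 18 years → 23 June 2032.
  Opposition Stay Credit: +285 days → 4 April 2033.
Expiry of referenced patent RK-51812:
  Base: filing + 18 years → 24 February 2032.
  Opposition Stay Credit: +587 days → 3 October 2033.
Terminal disclaimer: RK-416007 expires on the earlier of 4 April 2033 and 3 October 2033.

2033-04-04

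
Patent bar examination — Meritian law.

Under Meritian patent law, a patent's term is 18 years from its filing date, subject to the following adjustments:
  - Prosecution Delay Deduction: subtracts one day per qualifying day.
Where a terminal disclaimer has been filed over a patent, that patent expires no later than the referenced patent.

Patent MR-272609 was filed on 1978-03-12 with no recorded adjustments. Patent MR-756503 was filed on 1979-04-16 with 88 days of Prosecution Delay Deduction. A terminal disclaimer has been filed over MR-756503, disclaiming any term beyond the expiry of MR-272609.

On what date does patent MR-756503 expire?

Natural term of MR-756503:
  Base: filing + 18 years → 16 April 1997.
  Prosecution Delay Deduction: −88 days → 18 January 1997.
Expiry of referenced patent MR-272609:
  Base: filing + 18 years → 12 March 1996.
Terminal disclaimer: MR-756503 expires on the earlier of 18 January 1997 and 12 March 1996.

March 12, 1996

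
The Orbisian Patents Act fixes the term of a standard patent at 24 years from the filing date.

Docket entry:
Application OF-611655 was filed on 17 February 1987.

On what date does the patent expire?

Filing date + 24 years → 17 February 2011.

2011-02-17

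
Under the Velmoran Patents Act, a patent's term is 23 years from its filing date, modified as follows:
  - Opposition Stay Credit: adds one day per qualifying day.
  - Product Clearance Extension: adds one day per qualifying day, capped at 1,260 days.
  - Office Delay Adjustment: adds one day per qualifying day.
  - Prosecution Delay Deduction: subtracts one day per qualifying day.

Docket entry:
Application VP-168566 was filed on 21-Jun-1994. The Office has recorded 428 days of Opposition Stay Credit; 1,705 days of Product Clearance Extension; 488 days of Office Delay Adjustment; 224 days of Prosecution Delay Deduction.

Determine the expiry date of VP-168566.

October 25, 2022

Base term: filing date + 23 years → 21 June 2017.
Opposition Stay Credit: +428 days → 23 August 2018.
Product Clearance Extension: 1705 days claimed exceeds the 1260-day cap, so +1260 days → 3 February 2022.
Office Delay Adjustment: +488 days → 6 June 2023.
Prosecution Delay Deduction: −224 days → 25 October 2022.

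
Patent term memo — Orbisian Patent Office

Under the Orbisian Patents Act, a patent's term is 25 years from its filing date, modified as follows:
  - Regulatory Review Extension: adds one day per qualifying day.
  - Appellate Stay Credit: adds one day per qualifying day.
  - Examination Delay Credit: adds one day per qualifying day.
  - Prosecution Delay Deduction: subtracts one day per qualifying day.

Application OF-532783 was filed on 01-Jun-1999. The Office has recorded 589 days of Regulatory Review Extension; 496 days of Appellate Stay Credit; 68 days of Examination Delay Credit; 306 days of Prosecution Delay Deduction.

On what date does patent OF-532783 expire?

Base term: filing date + 25 years → 1 June 2024.
Regulatory Review Extension: +589 days → 11 January 2026.
Appellate Stay Credit: +496 days → 22 May 2027.
Examination Delay Credit: +68 days → 29 July 2027.
Prosecution Delay Deduction: −306 days → 26 September 2026.

2026-09-26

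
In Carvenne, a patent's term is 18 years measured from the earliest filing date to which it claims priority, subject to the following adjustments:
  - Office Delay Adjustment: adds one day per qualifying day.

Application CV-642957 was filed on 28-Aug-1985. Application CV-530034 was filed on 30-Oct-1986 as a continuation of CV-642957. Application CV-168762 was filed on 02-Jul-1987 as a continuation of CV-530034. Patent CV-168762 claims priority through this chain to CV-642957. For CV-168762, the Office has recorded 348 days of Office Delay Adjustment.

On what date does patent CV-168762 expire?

Earliest priority filing: 28 August 1985.
Base term: 28 August 1985 + 18 years → 28 August 2003.
Office Delay Adjustment: +348 days → 10 August 2004.

August 10, 2004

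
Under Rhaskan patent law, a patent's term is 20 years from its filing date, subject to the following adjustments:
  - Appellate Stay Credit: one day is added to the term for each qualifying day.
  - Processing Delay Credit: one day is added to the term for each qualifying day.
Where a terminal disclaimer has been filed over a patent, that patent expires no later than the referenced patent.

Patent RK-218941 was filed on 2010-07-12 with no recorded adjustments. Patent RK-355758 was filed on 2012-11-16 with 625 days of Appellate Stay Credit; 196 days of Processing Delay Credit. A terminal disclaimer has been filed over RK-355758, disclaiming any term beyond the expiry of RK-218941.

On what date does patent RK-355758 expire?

July 12, 2030

Natural term of RK-355758:
  Base: filing + 20 years → 16 November 2032.
  Appellate Stay Credit: +625 days → 3 August 2034.
  Processing Delay Credit: +196 days → 15 February 2035.
Expiry of referenced patent RK-218941:
  Base: filing + 20 years → 12 July 2030.
Terminal disclaimer: RK-355758 expires on the earlier of 15 February 2035 and 12 July 2030.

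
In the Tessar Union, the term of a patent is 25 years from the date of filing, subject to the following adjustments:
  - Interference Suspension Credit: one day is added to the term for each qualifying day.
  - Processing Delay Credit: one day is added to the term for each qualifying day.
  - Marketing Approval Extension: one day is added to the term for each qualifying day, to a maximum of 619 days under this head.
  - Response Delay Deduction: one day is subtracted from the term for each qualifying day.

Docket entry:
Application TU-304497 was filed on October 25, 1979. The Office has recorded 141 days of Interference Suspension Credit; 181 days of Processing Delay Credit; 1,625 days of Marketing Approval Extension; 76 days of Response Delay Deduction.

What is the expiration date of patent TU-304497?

Base term: filing date + 25 years → 25 October 2004.
Interference Suspension Credit: +141 days → 15 March 2005.
Processing Delay Credit: +181 days → 12 September 2005.
Marketing Approval Extension: 1625 days claimed exceeds the 619-day cap, so +619 days → 24 May 2007.
Response Delay Deduction: −76 days → 9 March 2007.

2007-03-09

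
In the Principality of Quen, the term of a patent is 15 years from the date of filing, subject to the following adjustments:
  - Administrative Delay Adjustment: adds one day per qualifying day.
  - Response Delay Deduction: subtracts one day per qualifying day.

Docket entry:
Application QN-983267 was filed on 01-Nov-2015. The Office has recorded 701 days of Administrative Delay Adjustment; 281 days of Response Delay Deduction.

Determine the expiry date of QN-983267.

December 26, 2031

Base term: filing date + 15 years → 1 November 2030.
Administrative Delay Adjustment: +701 days → 2 October 2032.
Response Delay Deduction: −281 days → 26 December 2031.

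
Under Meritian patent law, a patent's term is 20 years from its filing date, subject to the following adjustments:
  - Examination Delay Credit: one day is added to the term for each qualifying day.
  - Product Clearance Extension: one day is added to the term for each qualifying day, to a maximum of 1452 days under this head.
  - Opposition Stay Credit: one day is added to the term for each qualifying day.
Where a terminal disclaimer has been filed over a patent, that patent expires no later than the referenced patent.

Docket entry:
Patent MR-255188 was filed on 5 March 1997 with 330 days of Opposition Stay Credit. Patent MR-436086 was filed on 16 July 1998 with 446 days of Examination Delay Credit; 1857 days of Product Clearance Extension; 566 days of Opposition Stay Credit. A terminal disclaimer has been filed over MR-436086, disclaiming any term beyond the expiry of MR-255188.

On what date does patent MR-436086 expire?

Natural term of MR-436086:
  Base: filing + 20 years → 16 July 2018.
  Examination Delay Credit: +446 days → 5 October 2019.
  Product Clearance Extension: 1857 days claimed exceeds the 1452-day cap, so +1452 days → 26 September 2023.
  Opposition Stay Credit: +566 days → 14 April 2025.
Expiry of referenced patent MR-255188:
  Base: filing + 20 years → 5 March 2017.
  Opposition Stay Credit: +330 days → 29 January 2018.
Terminal disclaimer: MR-436086 expires on the earlier of 14 April 2025 and 29 January 2018.

January 29, 2018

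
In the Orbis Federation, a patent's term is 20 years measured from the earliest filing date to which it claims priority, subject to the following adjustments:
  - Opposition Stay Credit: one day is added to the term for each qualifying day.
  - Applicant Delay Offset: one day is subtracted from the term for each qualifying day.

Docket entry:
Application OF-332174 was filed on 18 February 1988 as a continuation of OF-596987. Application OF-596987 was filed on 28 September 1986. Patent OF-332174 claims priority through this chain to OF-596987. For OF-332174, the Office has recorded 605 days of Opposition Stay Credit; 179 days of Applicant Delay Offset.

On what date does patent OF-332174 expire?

2007-11-28

Earliest priority filing: 28 September 1986.
Base term: 28 September 1986 + 20 years → 28 September 2006.
Opposition Stay Credit: +605 days → 25 May 2008.
Applicant Delay Offset: −179 days → 28 November 2007.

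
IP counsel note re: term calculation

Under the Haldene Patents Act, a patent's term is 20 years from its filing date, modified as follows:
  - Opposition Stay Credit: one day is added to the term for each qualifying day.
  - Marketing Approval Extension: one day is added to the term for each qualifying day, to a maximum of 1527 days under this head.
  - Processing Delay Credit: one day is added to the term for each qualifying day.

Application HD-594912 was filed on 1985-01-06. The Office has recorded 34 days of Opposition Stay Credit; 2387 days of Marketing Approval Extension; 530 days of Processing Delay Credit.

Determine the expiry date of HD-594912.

September 28, 2010

Base term: filing date + 20 years → 6 January 2005.
Opposition Stay Credit: +34 days → 9 February 2005.
Marketing Approval Extension: 2387 days claimed exceeds the 1527-day cap, so +1527 days → 16 April 2009.
Processing Delay Credit: +530 days → 28 September 2010.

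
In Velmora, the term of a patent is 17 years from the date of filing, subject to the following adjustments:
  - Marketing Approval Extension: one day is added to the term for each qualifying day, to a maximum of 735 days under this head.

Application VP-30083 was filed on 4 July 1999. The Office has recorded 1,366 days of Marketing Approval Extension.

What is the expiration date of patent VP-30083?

2018-07-09

Base term: filing date + 17 years → 4 July 2016.
Marketing Approval Extension: 1366 days claimed exceeds the 735-day cap, so +735 days → 9 July 2018.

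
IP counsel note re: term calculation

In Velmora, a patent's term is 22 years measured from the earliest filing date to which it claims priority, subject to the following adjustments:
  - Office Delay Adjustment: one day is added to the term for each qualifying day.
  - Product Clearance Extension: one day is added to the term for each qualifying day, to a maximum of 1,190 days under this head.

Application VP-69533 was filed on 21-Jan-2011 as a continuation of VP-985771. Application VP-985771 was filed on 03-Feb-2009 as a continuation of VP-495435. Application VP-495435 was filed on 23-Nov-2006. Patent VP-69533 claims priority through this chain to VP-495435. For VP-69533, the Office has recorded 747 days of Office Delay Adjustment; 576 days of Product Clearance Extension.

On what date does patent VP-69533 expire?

2032-07-08

Earliest priority filing: 23 November 2006.
Base term: 23 November 2006 + 22 years → 23 November 2028.
Office Delay Adjustment: +747 days → 10 December 2030.
Product Clearance Extension: 576 days (within the 1190-day cap) → +576 days → 8 July 2032.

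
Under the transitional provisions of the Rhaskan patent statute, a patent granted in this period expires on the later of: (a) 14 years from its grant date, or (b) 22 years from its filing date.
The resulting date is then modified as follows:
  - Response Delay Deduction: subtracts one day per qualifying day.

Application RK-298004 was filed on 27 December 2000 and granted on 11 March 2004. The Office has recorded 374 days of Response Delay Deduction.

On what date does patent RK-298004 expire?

December 18, 2021

(a) grant + 14 years → 11 March 2018.
(b) filing + 22 years → 27 December 2022.
Later of the two: 27 December 2022.
Response Delay Deduction: −374 days → 18 December 2021.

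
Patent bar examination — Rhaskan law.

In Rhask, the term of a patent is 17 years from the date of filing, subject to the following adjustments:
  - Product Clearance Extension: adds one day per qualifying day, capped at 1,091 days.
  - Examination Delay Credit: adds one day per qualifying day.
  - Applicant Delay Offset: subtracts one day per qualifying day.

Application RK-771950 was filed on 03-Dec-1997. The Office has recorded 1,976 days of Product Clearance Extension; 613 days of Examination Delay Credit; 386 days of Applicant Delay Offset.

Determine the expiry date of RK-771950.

Base term: filing date + 17 years → 3 December 2014.
Product Clearance Extension: 1976 days claimed exceeds the 1091-day cap, so +1091 days → 28 November 2017.
Examination Delay Credit: +613 days → 3 August 2019.
Applicant Delay Offset: −386 days → 13 July 2018.

2018-07-13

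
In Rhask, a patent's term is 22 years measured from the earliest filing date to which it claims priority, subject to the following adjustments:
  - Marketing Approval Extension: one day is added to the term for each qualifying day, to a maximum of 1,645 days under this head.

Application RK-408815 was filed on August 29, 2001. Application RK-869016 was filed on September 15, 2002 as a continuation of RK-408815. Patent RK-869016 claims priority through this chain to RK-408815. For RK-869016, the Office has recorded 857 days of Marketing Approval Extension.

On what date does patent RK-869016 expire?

2026-01-02

Earliest priority filing: 29 August 2001.
Base term: 29 August 2001 + 22 years → 29 August 2023.
Marketing Approval Extension: 857 days (within the 1645-day cap) → +857 days → 2 January 2026.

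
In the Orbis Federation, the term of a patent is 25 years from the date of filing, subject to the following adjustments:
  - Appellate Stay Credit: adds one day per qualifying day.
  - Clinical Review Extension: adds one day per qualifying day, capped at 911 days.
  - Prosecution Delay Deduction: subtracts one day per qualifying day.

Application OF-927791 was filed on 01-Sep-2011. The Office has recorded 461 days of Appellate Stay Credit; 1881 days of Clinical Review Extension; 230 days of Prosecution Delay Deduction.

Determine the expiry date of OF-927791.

2039-10-18

Base term: filing date + 25 years → 1 September 2036.
Appellate Stay Credit: +461 days → 6 December 2037.
Clinical Review Extension: 1881 days claimed exceeds the 911-day cap, so +911 days → 4 June 2040.
Prosecution Delay Deduction: −230 days → 18 October 2039.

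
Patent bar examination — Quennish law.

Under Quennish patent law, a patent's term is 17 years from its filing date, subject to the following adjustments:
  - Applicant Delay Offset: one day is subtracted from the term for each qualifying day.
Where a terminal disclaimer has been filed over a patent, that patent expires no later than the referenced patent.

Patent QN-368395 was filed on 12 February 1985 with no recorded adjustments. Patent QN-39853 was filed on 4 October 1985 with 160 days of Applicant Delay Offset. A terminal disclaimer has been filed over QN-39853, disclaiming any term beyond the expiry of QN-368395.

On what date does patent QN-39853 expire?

February 12, 2002

Natural term of QN-39853:
  Base: filing + 17 years → 4 October 2002.
  Applicant Delay Offset: −160 days → 27 April 2002.
Expiry of referenced patent QN-368395:
  Base: filing + 17 years → 12 February 2002.
Terminal disclaimer: QN-39853 expires on the earlier of 27 April 2002 and 12 February 2002.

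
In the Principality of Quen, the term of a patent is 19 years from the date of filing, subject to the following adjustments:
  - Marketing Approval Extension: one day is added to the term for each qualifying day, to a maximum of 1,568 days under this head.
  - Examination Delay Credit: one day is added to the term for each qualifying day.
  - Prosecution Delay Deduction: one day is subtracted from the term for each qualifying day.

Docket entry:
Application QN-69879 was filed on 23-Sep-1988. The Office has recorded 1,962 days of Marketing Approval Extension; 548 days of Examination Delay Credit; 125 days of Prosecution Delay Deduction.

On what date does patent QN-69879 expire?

Base term: filing date + 19 years → 23 September 2007.
Marketing Approval Extension: 1962 days claimed exceeds the 1568-day cap, so +1568 days → 8 January 2012.
Examination Delay Credit: +548 days → 9 July 2013.
Prosecution Delay Deduction: −125 days → 6 March 2013.

2013-03-06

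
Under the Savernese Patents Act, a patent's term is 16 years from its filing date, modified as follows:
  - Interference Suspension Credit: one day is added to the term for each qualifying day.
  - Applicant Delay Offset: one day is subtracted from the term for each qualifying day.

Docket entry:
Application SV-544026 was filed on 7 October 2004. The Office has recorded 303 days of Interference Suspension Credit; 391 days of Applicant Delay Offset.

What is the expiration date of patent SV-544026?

Base term: filing date + 16 years → 7 October 2020.
Interference Suspension Credit: +303 days → 6 August 2021.
Applicant Delay Offset: −391 days → 11 July 2020.

July 11, 2020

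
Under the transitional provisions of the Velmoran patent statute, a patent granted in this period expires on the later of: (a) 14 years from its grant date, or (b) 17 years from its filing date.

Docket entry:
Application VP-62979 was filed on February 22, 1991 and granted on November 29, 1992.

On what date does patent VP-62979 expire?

(a) grant + 14 years → 29 November 2006.
(b) filing + 17 years → 22 February 2008.
Later of the two: 22 February 2008.

February 22, 2008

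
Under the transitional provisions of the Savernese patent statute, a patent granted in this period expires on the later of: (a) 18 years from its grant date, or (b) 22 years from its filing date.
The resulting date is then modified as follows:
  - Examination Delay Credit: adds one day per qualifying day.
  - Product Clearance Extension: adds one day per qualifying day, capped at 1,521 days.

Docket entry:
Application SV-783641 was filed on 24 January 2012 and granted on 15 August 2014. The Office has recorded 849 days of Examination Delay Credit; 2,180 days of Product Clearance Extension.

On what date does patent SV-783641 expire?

July 21, 2040

(a) grant + 18 years → 15 August 2032.
(b) filing + 22 years → 24 January 2034.
Later of the two: 24 January 2034.
Examination Delay Credit: +849 days → 22 May 2036.
Product Clearance Extension: 2180 days claimed exceeds the 1521-day cap, so +1521 days → 21 July 2040.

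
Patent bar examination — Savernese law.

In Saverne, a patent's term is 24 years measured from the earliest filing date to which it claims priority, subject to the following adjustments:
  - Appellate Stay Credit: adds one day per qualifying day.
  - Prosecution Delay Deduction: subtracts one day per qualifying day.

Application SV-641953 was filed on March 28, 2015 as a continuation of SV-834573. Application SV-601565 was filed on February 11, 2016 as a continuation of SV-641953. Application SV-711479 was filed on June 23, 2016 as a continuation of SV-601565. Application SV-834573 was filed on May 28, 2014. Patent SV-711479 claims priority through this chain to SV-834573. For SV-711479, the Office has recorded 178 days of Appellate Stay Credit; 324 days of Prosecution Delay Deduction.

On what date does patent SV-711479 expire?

Earliest priority filing: 28 May 2014.
Base term: 28 May 2014 + 24 years → 28 May 2038.
Appellate Stay Credit: +178 days → 22 November 2038.
Prosecution Delay Deduction: −324 days → 2 January 2038.

January 2, 2038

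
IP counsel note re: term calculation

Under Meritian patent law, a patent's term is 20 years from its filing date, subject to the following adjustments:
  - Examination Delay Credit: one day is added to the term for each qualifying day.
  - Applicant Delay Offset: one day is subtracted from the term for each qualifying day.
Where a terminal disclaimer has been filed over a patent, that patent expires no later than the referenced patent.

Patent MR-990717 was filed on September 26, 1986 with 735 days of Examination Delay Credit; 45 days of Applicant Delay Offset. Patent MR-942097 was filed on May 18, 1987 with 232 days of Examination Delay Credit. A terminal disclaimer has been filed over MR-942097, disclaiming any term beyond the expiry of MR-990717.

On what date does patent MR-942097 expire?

Natural term of MR-942097:
  Base: filing + 20 years → 18 May 2007.
  Examination Delay Credit: +232 days → 5 January 2008.
Expiry of referenced patent MR-990717:
  Base: filing + 20 years → 26 September 2006.
  Examination Delay Credit: +735 days → 30 September 2008.
  Applicant Delay Offset: −45 days → 16 August 2008.
Terminal disclaimer: MR-942097 expires on the earlier of 5 January 2008 and 16 August 2008.

2008-01-05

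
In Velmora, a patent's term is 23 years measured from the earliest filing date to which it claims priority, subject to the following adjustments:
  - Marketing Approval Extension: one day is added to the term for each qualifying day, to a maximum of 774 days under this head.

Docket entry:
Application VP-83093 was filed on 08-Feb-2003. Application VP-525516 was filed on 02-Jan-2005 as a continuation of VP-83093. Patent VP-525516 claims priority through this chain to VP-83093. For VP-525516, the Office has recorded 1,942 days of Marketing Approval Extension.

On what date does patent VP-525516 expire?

Earliest priority filing: 8 February 2003.
Base term: 8 February 2003 + 23 years → 8 February 2026.
Marketing Approval Extension: 1942 days claimed exceeds the 774-day cap, so +774 days → 23 March 2028.

March 23, 2028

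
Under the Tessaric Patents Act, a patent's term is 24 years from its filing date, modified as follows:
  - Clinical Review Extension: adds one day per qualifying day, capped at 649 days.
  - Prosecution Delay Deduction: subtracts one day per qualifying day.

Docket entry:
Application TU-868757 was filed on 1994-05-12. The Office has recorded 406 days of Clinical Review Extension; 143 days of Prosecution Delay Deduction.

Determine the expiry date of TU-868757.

Base term: filing date + 24 years → 12 May 2018.
Clinical Review Extension: 406 days (within the 649-day cap) → +406 days → 22 June 2019.
Prosecution Delay Deduction: −143 days → 30 January 2019.

2019-01-30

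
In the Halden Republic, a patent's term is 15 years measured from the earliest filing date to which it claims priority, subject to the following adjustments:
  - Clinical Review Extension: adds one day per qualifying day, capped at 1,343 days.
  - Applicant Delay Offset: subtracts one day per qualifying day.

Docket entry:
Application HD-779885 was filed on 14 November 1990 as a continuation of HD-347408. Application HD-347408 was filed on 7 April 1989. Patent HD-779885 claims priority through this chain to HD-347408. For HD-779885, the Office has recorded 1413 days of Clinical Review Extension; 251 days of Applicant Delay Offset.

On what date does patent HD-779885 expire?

Earliest priority filing: 7 April 1989.
Base term: 7 April 1989 + 15 years → 7 April 2004.
Clinical Review Extension: 1413 days claimed exceeds the 1343-day cap, so +1343 days → 11 December 2007.
Applicant Delay Offset: −251 days → 4 April 2007.

April 4, 2007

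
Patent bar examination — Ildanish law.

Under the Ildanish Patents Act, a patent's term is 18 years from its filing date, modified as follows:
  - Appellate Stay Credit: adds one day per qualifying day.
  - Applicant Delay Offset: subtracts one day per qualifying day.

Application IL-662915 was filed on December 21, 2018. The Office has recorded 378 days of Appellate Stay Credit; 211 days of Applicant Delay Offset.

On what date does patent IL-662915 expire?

Base term: filing date + 18 years → 21 December 2036.
Appellate Stay Credit: +378 days → 3 January 2038.
Applicant Delay Offset: −211 days → 6 June 2037.

June 6, 2037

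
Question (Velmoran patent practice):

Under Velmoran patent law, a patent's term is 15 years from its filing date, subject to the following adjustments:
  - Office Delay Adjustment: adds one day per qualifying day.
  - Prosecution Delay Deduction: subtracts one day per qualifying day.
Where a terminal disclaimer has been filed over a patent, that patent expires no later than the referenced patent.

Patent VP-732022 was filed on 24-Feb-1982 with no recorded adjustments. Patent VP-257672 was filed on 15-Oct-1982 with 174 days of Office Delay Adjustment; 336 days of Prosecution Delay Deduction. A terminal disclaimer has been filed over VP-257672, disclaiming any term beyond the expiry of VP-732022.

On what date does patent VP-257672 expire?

Natural term of VP-257672:
  Base: filing + 15 years → 15 October 1997.
  Office Delay Adjustment: +174 days → 7 April 1998.
  Prosecution Delay Deduction: −336 days → 6 May 1997.
Expiry of referenced patent VP-732022:
  Base: filing + 15 years → 24 February 1997.
Terminal disclaimer: VP-257672 expires on the earlier of 6 May 1997 and 24 February 1997.

1997-02-24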